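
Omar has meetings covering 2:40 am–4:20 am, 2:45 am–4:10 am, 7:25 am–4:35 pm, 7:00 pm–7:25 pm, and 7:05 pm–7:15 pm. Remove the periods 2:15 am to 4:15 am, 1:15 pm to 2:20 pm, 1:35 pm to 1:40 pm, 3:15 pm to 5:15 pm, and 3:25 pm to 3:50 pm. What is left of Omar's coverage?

Merge the first list: 2:40 am-4:20 am, 7:25 am-4:35 pm, 7:00 pm-7:25 pm.
Merge the second list: 2:15 am-4:15 am, 1:15 pm-2:20 pm, 3:15 pm-5:15 pm.
2:40 am-4:20 am minus B → 4:15 am-4:20 am.
7:25 am-4:35 pm minus B → 7:25 am-1:15 pm, 2:20 pm-3:15 pm.
7:00 pm-7:25 pm: no B overlap → unchanged.

4:15 am-4:20 am, 7:25 am-1:15 pm, 2:20 pm-3:15 pm, 7:00 pm-7:25 pm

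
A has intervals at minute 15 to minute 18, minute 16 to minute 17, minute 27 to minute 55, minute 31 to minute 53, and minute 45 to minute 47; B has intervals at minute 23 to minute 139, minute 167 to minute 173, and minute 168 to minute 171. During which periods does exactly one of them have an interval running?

A, merged: minute 15 to minute 18, minute 27 to minute 55.
B, merged: minute 23 to minute 139, minute 167 to minute 173.
A \ B = minute 15 to minute 18.
B \ A = minute 23 to minute 27, minute 55 to minute 139, minute 167 to minute 173.
Union of the two gives the symmetric difference.

minute 15 to minute 18, minute 23 to minute 27, minute 55 to minute 139, minute 167 to minute 173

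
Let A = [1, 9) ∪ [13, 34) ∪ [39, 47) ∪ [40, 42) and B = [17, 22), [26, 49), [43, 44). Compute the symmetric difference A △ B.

[1, 9) ∪ [13, 17) ∪ [22, 26) ∪ [34, 39) ∪ [47, 49)

A, merged: [1, 9), [13, 34), [39, 47).
B, merged: [17, 22), [26, 49).
Only in the first: [1, 9), [13, 17), [22, 26).
Only in the second: [34, 39), [47, 49).
Together these are the periods covered by exactly one.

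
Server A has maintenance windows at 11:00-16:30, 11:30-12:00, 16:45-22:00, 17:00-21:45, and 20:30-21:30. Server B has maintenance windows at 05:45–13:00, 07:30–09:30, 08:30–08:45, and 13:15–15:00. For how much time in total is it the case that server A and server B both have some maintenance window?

3 h 45 min

Merge the first list: 11:00–16:30, 16:45–22:00.
Merge the second list: 05:45–13:00, 13:15–15:00.
A ∩ B = 11:00–13:00, 13:15–15:00.
Total: 2 h + 1 h 45 min = 3 h 45 min.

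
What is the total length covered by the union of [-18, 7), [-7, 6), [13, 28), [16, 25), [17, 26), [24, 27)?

40

Merged: [-18, 7), [13, 28).
Lengths: 25 + 15 = 40.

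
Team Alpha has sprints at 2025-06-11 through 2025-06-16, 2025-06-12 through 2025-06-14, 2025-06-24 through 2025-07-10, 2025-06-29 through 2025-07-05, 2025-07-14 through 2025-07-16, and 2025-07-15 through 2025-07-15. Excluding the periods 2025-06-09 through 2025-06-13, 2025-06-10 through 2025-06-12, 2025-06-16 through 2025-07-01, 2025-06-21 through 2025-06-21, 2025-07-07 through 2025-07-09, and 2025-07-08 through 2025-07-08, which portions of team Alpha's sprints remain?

2025-06-14 through 2025-06-15, 2025-07-02 through 2025-07-06, 2025-07-10 through 2025-07-10, 2025-07-14 through 2025-07-16

A, merged: 2025-06-11 through 2025-06-16, 2025-06-24 through 2025-07-10, 2025-07-14 through 2025-07-16.
B, merged: 2025-06-09 through 2025-06-13, 2025-06-16 through 2025-07-01, 2025-07-07 through 2025-07-09.
2025-06-11 through 2025-06-16 with B removed leaves 2025-06-14 through 2025-06-15.
2025-06-24 through 2025-07-10 with B removed leaves 2025-07-02 through 2025-07-06, 2025-07-10 through 2025-07-10.
2025-07-14 through 2025-07-16 is untouched.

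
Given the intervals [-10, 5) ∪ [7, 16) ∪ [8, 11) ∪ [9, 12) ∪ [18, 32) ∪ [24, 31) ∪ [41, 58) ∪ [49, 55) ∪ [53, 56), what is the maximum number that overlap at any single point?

3

Sweep endpoints in order; track running count of active intervals.
Peak of 3 reached at 9.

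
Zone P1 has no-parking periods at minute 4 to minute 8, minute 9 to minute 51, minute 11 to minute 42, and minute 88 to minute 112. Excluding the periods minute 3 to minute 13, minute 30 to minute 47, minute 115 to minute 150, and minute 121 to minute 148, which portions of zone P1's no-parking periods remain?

First set merges to minute 4 to minute 8, minute 9 to minute 51, minute 88 to minute 112.
Second set merges to minute 3 to minute 13, minute 30 to minute 47, minute 115 to minute 150.
minute 4 to minute 8 lies entirely inside B → drops out.
minute 9 to minute 51 with B removed leaves minute 13 to minute 30, minute 47 to minute 51.
minute 88 to minute 112 is untouched.

minute 13 to minute 30, minute 47 to minute 51, minute 88 to minute 112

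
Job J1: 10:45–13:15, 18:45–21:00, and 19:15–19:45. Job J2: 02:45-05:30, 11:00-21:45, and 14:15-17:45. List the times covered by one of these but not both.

First set merges to 10:45–13:15, 18:45–21:00.
Second set merges to 02:45–05:30, 11:00–21:45.
Only in the first: 10:45–11:00.
Only in the second: 02:45–05:30, 13:15–18:45, 21:00–21:45.
Together these are the periods covered by exactly one.

02:45–05:30, 10:45–11:00, 13:15–18:45, 21:00–21:45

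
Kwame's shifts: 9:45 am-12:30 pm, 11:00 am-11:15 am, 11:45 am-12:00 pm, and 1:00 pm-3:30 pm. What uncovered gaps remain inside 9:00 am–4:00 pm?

9:00 am–9:45 am, 12:30 pm–1:00 pm, 3:30 pm–4:00 pm

Covered (merged): 9:45 am–12:30 pm, 1:00 pm–3:30 pm.
Complement within 9:00 am–4:00 pm: 9:00 am–9:45 am, 12:30 pm–1:00 pm, 3:30 pm–4:00 pm.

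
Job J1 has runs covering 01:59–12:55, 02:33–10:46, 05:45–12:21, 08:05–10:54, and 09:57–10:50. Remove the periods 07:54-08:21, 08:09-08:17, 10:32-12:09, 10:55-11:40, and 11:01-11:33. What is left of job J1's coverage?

First set merges to 01:59-12:55.
Second set merges to 07:54-08:21, 10:32-12:09.
01:59-12:55 with B removed leaves 01:59-07:54, 08:21-10:32, 12:09-12:55.

01:59-07:54, 08:21-10:32, 12:09-12:55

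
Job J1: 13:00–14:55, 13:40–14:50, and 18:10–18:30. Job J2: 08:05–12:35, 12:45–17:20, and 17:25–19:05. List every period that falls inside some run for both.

13:00-14:55, 18:10-18:30

A, merged: 13:00-14:55, 18:10-18:30.
13:00-14:55 overlaps B on 13:00-14:55.
18:10-18:30 overlaps B on 18:10-18:30.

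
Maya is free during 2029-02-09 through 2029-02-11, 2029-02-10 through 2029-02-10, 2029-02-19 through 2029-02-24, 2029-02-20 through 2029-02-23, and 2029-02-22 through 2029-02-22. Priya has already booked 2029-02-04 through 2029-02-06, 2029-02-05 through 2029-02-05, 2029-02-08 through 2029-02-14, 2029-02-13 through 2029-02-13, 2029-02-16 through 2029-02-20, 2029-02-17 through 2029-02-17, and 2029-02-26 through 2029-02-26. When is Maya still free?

Merge the first list: 2029-02-09 through 2029-02-11, 2029-02-19 through 2029-02-24.
Merge the second list: 2029-02-04 through 2029-02-06, 2029-02-08 through 2029-02-14, 2029-02-16 through 2029-02-20, 2029-02-26 through 2029-02-26.
2029-02-09 through 2029-02-11: entirely removed.
2029-02-19 through 2029-02-24 \ B = 2029-02-21 through 2029-02-24.

2029-02-21 through 2029-02-24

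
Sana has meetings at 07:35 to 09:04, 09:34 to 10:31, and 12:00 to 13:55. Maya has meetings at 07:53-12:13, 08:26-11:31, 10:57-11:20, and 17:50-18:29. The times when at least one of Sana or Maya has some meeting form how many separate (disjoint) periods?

2

B, merged: 07:53–12:13, 17:50–18:29.
A ∪ B = 07:35–13:55, 17:50–18:29.
That is 2 disjoint pieces.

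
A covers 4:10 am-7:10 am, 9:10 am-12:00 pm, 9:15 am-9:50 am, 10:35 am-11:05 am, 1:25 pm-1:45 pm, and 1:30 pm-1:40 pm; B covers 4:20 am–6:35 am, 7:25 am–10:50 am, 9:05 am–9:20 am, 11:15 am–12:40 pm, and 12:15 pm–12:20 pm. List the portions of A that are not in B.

4:10 am–4:20 am, 6:35 am–7:10 am, 10:50 am–11:15 am, 1:25 pm–1:45 pm

First set merges to 4:10 am–7:10 am, 9:10 am–12:00 pm, 1:25 pm–1:45 pm.
Second set merges to 4:20 am–6:35 am, 7:25 am–10:50 am, 11:15 am–12:40 pm.
4:10 am–7:10 am with B removed leaves 4:10 am–4:20 am, 6:35 am–7:10 am.
9:10 am–12:00 pm with B removed leaves 10:50 am–11:15 am.
1:25 pm–1:45 pm is untouched.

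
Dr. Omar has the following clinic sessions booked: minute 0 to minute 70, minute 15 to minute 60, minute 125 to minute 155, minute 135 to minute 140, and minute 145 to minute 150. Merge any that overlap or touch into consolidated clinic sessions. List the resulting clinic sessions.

minute 0 to minute 70, minute 125 to minute 155

minute 15 to minute 60 overlaps/touches minute 0 to minute 70 → extend to minute 0 to minute 70.
minute 125 to minute 155 is disjoint → start new block.
minute 135 to minute 140 overlaps/touches minute 125 to minute 155 → extend to minute 125 to minute 155.
minute 145 to minute 150 overlaps/touches minute 125 to minute 155 → extend to minute 125 to minute 155.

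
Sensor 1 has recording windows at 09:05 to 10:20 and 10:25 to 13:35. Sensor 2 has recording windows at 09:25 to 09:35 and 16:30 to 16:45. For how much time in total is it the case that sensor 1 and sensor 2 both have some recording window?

A ∩ B = 09:25–09:35.
Total: 10 min.

10 min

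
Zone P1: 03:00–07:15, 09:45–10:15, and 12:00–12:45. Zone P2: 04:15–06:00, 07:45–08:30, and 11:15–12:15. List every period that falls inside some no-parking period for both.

04:15–06:00, 12:00–12:15

03:00–07:15 meets the second set on 04:15–06:00.
09:45–10:15: no overlap with the second set.
12:00–12:45 meets the second set on 12:00–12:15.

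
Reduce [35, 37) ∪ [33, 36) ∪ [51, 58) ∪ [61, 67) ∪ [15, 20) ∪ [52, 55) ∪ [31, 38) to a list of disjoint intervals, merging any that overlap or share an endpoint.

Sort by start: [15, 20), [31, 38), [33, 36), [35, 37), [51, 58), [52, 55), [61, 67).
[31, 38) is disjoint → start new block.
[33, 36) overlaps/touches [31, 38) → extend to [31, 38).
[35, 37) overlaps/touches [31, 38) → extend to [31, 38).
[51, 58) is disjoint → start new block.
[52, 55) overlaps/touches [51, 58) → extend to [51, 58).
[61, 67) is disjoint → start new block.

[15, 20) ∪ [31, 38) ∪ [51, 58) ∪ [61, 67)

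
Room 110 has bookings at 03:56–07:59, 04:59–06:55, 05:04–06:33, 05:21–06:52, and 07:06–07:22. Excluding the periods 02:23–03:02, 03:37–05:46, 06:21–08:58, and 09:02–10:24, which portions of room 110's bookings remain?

05:46-06:21

Merge the first list: 03:56-07:59.
03:56-07:59 \ B = 05:46-06:21.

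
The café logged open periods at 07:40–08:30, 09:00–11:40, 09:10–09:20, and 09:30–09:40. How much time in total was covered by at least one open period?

Merged: 07:40–08:30, 09:00–11:40.
Lengths: 50 min + 2 h 40 min = 3 h 30 min.

3 h 30 min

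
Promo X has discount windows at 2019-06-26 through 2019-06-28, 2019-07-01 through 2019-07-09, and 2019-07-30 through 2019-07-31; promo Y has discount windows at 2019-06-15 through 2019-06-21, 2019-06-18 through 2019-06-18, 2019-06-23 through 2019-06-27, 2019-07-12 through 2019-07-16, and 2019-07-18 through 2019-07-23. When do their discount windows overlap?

Merge the second list: 2019-06-15 through 2019-06-21, 2019-06-23 through 2019-06-27, 2019-07-12 through 2019-07-16, 2019-07-18 through 2019-07-23.
2019-06-26 through 2019-06-28 overlaps B on 2019-06-26 through 2019-06-27.
2019-07-01 through 2019-07-09 falls entirely outside B.
2019-07-30 through 2019-07-31 falls entirely outside B.

2019-06-26 through 2019-06-27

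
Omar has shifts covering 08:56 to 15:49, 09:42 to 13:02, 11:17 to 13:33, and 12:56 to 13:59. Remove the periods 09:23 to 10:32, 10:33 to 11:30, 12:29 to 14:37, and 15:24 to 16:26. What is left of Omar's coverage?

08:56–09:23, 10:32–10:33, 11:30–12:29, 14:37–15:24

First set merges to 08:56–15:49.
08:56–15:49 \ B = 08:56–09:23, 10:32–10:33, 11:30–12:29, 14:37–15:24.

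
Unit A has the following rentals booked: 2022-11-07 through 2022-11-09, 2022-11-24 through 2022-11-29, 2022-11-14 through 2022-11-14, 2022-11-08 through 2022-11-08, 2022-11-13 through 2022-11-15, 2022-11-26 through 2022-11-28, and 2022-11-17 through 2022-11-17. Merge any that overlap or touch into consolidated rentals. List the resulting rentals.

2022-11-07 through 2022-11-09, 2022-11-13 through 2022-11-15, 2022-11-17 through 2022-11-17, 2022-11-24 through 2022-11-29

Sort by start: 2022-11-07 through 2022-11-09, 2022-11-08 through 2022-11-08, 2022-11-13 through 2022-11-15, 2022-11-14 through 2022-11-14, 2022-11-17 through 2022-11-17, 2022-11-24 through 2022-11-29, 2022-11-26 through 2022-11-28.
2022-11-08 through 2022-11-08 overlaps/touches 2022-11-07 through 2022-11-09 → extend to 2022-11-07 through 2022-11-09.
2022-11-13 through 2022-11-15 is disjoint → start new block.
2022-11-14 through 2022-11-14 overlaps/touches 2022-11-13 through 2022-11-15 → extend to 2022-11-13 through 2022-11-15.
2022-11-17 through 2022-11-17 is disjoint → start new block.
2022-11-24 through 2022-11-29 is disjoint → start new block.
2022-11-26 through 2022-11-28 overlaps/touches 2022-11-24 through 2022-11-29 → extend to 2022-11-24 through 2022-11-29.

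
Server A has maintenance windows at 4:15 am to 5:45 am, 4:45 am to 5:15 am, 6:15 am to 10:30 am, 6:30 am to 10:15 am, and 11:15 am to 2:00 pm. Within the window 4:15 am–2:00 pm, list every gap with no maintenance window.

5:45 am-6:15 am, 10:30 am-11:15 am

The merged coverage is 4:15 am-5:45 am, 6:15 am-10:30 am, 11:15 am-2:00 pm.
Uncovered inside 4:15 am-2:00 pm: 5:45 am-6:15 am, 10:30 am-11:15 am.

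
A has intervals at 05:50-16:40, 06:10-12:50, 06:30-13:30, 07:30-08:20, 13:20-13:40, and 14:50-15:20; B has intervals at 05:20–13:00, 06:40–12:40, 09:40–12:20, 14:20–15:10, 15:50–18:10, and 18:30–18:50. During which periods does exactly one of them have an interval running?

05:20-05:50, 13:00-14:20, 15:10-15:50, 16:40-18:10, 18:30-18:50

A, merged: 05:50-16:40.
B, merged: 05:20-13:00, 14:20-15:10, 15:50-18:10, 18:30-18:50.
Only in the first: 13:00-14:20, 15:10-15:50.
Only in the second: 05:20-05:50, 16:40-18:10, 18:30-18:50.
Together these are the periods covered by exactly one.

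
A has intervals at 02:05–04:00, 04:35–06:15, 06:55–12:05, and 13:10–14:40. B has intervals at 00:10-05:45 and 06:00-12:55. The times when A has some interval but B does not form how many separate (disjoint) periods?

A \ B = 05:45-06:00, 13:10-14:40.
That is 2 disjoint pieces.

2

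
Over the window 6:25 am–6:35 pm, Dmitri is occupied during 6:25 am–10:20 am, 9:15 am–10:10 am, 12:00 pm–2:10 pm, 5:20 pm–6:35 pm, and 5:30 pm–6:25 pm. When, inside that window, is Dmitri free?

After merging, the occupied span is 6:25 am-10:20 am, 12:00 pm-2:10 pm, 5:20 pm-6:35 pm.
Gaps within 6:25 am-6:35 pm: 10:20 am-12:00 pm, 2:10 pm-5:20 pm.

10:20 am-12:00 pm, 2:10 pm-5:20 pm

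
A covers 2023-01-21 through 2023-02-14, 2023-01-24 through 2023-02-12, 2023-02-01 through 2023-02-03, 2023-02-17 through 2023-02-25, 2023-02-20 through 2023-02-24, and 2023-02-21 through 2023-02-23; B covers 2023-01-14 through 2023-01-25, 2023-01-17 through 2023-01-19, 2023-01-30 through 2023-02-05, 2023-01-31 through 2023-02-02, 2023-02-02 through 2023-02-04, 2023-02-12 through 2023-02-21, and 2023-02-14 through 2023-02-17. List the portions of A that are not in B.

First set merges to 2023-01-21 through 2023-02-14, 2023-02-17 through 2023-02-25.
Second set merges to 2023-01-14 through 2023-01-25, 2023-01-30 through 2023-02-05, 2023-02-12 through 2023-02-21.
2023-01-21 through 2023-02-14 with B removed leaves 2023-01-26 through 2023-01-29, 2023-02-06 through 2023-02-11.
2023-02-17 through 2023-02-25 with B removed leaves 2023-02-22 through 2023-02-25.

2023-01-26 through 2023-01-29, 2023-02-06 through 2023-02-11, 2023-02-22 through 2023-02-25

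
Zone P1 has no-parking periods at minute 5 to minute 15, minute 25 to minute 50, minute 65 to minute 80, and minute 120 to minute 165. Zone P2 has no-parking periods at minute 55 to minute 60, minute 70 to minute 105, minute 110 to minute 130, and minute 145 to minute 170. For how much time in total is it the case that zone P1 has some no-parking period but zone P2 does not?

A \ B = minute 5 to minute 15, minute 25 to minute 50, minute 65 to minute 70, minute 130 to minute 145.
Total: 10 minutes + 25 minutes + 5 minutes + 15 minutes = 55 minutes.

55 minutes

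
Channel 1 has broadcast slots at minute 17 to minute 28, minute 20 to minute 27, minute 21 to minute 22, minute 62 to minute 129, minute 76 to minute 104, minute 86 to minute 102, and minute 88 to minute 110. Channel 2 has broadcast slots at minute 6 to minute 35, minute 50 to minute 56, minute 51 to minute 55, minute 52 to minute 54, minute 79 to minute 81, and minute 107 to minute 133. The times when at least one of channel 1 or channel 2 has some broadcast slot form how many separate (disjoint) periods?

First set merges to minute 17 to minute 28, minute 62 to minute 129.
Second set merges to minute 6 to minute 35, minute 50 to minute 56, minute 79 to minute 81, minute 107 to minute 133.
A ∪ B = minute 6 to minute 35, minute 50 to minute 56, minute 62 to minute 133.
That is 3 disjoint pieces.

3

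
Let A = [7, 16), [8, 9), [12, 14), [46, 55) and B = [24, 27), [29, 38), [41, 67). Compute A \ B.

[7, 16)

First set merges to [7, 16), [46, 55).
[7, 16): nothing removed.
[46, 55): entirely removed.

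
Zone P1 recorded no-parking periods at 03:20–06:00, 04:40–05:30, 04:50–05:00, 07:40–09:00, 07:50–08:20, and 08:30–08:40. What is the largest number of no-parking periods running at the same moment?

Walk the sorted start/end points keeping a running depth.
The depth first hits 3 at 04:50.

3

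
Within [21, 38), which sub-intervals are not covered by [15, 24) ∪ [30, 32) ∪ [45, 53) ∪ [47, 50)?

[24, 30) ∪ [32, 38)

The merged coverage is [15, 24), [30, 32), [45, 53).
Complement within [21, 38): [24, 30), [32, 38).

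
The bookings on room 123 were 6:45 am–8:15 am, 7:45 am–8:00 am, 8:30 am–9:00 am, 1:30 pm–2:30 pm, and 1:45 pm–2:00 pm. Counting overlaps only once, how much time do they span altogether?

3 h

Merged: 6:45 am-8:15 am, 8:30 am-9:00 am, 1:30 pm-2:30 pm.
Lengths: 1 h 30 min + 30 min + 1 h = 3 h.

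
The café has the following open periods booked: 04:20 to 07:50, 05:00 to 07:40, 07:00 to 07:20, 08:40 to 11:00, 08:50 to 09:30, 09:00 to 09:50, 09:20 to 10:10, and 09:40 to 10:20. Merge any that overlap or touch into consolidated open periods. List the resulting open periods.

05:00–07:40 overlaps/touches 04:20–07:50 → extend to 04:20–07:50.
07:00–07:20 overlaps/touches 04:20–07:50 → extend to 04:20–07:50.
08:40–11:00 is disjoint → start new block.
08:50–09:30 overlaps/touches 08:40–11:00 → extend to 08:40–11:00.
09:00–09:50 overlaps/touches 08:40–11:00 → extend to 08:40–11:00.
09:20–10:10 overlaps/touches 08:40–11:00 → extend to 08:40–11:00.
09:40–10:20 overlaps/touches 08:40–11:00 → extend to 08:40–11:00.

04:20–07:50, 08:40–11:00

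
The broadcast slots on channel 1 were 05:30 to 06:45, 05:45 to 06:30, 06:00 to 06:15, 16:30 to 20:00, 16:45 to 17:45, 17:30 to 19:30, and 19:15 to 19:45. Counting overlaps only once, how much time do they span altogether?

Merged: 05:30–06:45, 16:30–20:00.
Lengths: 1 h 15 min + 3 h 30 min = 4 h 45 min.

4 h 45 min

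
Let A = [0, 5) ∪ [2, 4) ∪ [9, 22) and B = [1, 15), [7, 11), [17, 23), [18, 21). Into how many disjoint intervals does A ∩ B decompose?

A, merged: [0, 5), [9, 22).
B, merged: [1, 15), [17, 23).
A ∩ B = [1, 5), [9, 15), [17, 22).
That is 3 disjoint pieces.

3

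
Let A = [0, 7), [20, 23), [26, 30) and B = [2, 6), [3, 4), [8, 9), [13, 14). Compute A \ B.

B, merged: [2, 6), [8, 9), [13, 14).
[0, 7) with B removed leaves [0, 2), [6, 7).
[20, 23) is untouched.
[26, 30) is untouched.

[0, 2) ∪ [6, 7) ∪ [20, 23) ∪ [26, 30)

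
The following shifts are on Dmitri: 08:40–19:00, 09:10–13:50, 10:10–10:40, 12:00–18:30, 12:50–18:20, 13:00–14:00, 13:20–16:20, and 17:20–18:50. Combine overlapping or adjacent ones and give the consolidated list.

09:10–13:50 overlaps/touches 08:40–19:00 → extend to 08:40–19:00.
10:10–10:40 overlaps/touches 08:40–19:00 → extend to 08:40–19:00.
12:00–18:30 overlaps/touches 08:40–19:00 → extend to 08:40–19:00.
12:50–18:20 overlaps/touches 08:40–19:00 → extend to 08:40–19:00.
13:00–14:00 overlaps/touches 08:40–19:00 → extend to 08:40–19:00.
13:20–16:20 overlaps/touches 08:40–19:00 → extend to 08:40–19:00.
17:20–18:50 overlaps/touches 08:40–19:00 → extend to 08:40–19:00.

08:40–19:00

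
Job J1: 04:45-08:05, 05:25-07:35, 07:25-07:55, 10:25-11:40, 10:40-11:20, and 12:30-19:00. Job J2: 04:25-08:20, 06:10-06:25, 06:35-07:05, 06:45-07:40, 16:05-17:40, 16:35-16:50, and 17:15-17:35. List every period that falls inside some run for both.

04:45–08:05, 16:05–17:40

First set merges to 04:45–08:05, 10:25–11:40, 12:30–19:00.
Second set merges to 04:25–08:20, 16:05–17:40.
04:45–08:05 overlaps B on 04:45–08:05.
10:25–11:40 falls entirely outside B.
12:30–19:00 overlaps B on 16:05–17:40.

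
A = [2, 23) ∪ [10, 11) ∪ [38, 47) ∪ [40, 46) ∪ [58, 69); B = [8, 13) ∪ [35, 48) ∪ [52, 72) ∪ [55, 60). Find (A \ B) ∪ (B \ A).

A, merged: [2, 23), [38, 47), [58, 69).
B, merged: [8, 13), [35, 48), [52, 72).
A \ B = [2, 8), [13, 23).
B \ A = [35, 38), [47, 48), [52, 58), [69, 72).
Union of the two gives the symmetric difference.

[2, 8) ∪ [13, 23) ∪ [35, 38) ∪ [47, 48) ∪ [52, 58) ∪ [69, 72)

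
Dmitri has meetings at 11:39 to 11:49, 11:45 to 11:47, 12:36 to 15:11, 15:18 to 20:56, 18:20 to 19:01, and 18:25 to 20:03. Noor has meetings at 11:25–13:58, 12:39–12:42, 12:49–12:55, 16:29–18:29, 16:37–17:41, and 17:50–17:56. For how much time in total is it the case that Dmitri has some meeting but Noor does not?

4 h 51 min

First set merges to 11:39-11:49, 12:36-15:11, 15:18-20:56.
Second set merges to 11:25-13:58, 16:29-18:29.
A \ B = 13:58-15:11, 15:18-16:29, 18:29-20:56.
Total: 1 h 13 min + 1 h 11 min + 2 h 27 min = 4 h 51 min.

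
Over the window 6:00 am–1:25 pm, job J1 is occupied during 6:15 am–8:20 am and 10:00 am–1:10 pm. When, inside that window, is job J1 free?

6:00 am-6:15 am, 8:20 am-10:00 am, 1:10 pm-1:25 pm

After merging, the occupied span is 6:15 am-8:20 am, 10:00 am-1:10 pm.
Complement within 6:00 am-1:25 pm: 6:00 am-6:15 am, 8:20 am-10:00 am, 1:10 pm-1:25 pm.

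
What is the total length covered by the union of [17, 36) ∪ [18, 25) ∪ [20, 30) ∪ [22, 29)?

Merged: [17, 36).
Length: 19.

19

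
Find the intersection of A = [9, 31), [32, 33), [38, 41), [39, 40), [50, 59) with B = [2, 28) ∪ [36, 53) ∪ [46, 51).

A, merged: [9, 31), [32, 33), [38, 41), [50, 59).
B, merged: [2, 28), [36, 53).
[9, 31) ∩ B → [9, 28).
[32, 33) meets no B interval.
[38, 41) ∩ B → [38, 41).
[50, 59) ∩ B → [50, 53).

[9, 28) ∪ [38, 41) ∪ [50, 53)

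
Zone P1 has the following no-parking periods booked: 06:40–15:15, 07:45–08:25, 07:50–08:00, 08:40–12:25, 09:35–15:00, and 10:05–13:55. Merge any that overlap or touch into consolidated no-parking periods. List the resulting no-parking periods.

06:40-15:15

07:45-08:25 overlaps/touches 06:40-15:15 → extend to 06:40-15:15.
07:50-08:00 overlaps/touches 06:40-15:15 → extend to 06:40-15:15.
08:40-12:25 overlaps/touches 06:40-15:15 → extend to 06:40-15:15.
09:35-15:00 overlaps/touches 06:40-15:15 → extend to 06:40-15:15.
10:05-13:55 overlaps/touches 06:40-15:15 → extend to 06:40-15:15.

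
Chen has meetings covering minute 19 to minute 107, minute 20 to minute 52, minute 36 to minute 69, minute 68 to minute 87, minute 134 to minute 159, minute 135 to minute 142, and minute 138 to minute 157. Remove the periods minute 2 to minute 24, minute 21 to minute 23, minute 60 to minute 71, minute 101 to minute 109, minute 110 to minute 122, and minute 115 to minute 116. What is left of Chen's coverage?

Merge the first list: minute 19 to minute 107, minute 134 to minute 159.
Merge the second list: minute 2 to minute 24, minute 60 to minute 71, minute 101 to minute 109, minute 110 to minute 122.
minute 19 to minute 107 \ B = minute 24 to minute 60, minute 71 to minute 101.
minute 134 to minute 159: nothing removed.

minute 24 to minute 60, minute 71 to minute 101, minute 134 to minute 159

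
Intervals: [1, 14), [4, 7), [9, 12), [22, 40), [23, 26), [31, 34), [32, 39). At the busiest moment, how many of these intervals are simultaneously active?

3

Walk the sorted start/end points keeping a running depth.
The depth first hits 3 at 32.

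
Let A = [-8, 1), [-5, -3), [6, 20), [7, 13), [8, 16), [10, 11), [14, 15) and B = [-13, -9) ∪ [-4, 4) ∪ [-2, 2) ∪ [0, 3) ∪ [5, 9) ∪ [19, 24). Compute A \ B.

[-8, -4) ∪ [9, 19)

A, merged: [-8, 1), [6, 20).
B, merged: [-13, -9), [-4, 4), [5, 9), [19, 24).
[-8, 1) \ B = [-8, -4).
[6, 20) \ B = [9, 19).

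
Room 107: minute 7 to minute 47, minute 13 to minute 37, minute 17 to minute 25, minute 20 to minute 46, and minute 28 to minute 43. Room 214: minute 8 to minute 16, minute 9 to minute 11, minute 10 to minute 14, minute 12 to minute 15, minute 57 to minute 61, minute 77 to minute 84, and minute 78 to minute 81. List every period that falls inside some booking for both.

A, merged: minute 7 to minute 47.
B, merged: minute 8 to minute 16, minute 57 to minute 61, minute 77 to minute 84.
minute 7 to minute 47 ∩ B → minute 8 to minute 16.

minute 8 to minute 16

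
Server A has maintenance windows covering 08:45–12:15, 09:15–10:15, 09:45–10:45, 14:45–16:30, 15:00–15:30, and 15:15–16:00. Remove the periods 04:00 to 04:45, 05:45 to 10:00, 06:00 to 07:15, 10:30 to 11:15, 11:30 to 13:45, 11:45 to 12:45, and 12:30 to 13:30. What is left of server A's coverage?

First set merges to 08:45-12:15, 14:45-16:30.
Second set merges to 04:00-04:45, 05:45-10:00, 10:30-11:15, 11:30-13:45.
08:45-12:15 minus B → 10:00-10:30, 11:15-11:30.
14:45-16:30: no B overlap → unchanged.

10:00-10:30, 11:15-11:30, 14:45-16:30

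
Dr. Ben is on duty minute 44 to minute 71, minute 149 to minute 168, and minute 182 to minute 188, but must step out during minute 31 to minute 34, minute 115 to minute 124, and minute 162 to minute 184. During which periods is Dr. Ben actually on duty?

minute 44 to minute 71, minute 149 to minute 162, minute 184 to minute 188

minute 44 to minute 71: no B overlap → unchanged.
minute 149 to minute 168 minus B → minute 149 to minute 162.
minute 182 to minute 188 minus B → minute 184 to minute 188.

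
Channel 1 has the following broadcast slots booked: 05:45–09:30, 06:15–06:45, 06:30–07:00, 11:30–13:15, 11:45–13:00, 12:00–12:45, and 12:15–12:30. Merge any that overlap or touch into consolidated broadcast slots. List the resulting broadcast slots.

05:45–09:30, 11:30–13:15

06:15–06:45 overlaps/touches 05:45–09:30 → extend to 05:45–09:30.
06:30–07:00 overlaps/touches 05:45–09:30 → extend to 05:45–09:30.
11:30–13:15 is disjoint → start new block.
11:45–13:00 overlaps/touches 11:30–13:15 → extend to 11:30–13:15.
12:00–12:45 overlaps/touches 11:30–13:15 → extend to 11:30–13:15.
12:15–12:30 overlaps/touches 11:30–13:15 → extend to 11:30–13:15.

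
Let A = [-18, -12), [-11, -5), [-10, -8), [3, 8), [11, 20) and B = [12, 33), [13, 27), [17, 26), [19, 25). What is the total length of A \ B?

Merge the first list: [-18, -12), [-11, -5), [3, 8), [11, 20).
Merge the second list: [12, 33).
A \ B = [-18, -12), [-11, -5), [3, 8), [11, 12).
Total: 6 + 6 + 5 + 1 = 18.

18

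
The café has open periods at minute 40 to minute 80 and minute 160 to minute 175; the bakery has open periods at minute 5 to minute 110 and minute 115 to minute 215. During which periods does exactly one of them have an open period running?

minute 5 to minute 40, minute 80 to minute 110, minute 115 to minute 160, minute 175 to minute 215

A \ B = none.
B \ A = minute 5 to minute 40, minute 80 to minute 110, minute 115 to minute 160, minute 175 to minute 215.
Union of the two gives the symmetric difference.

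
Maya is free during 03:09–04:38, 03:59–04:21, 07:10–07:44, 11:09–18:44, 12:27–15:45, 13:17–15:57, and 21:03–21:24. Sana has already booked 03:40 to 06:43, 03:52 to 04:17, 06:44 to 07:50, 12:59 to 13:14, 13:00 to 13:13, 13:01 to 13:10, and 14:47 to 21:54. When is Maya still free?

A, merged: 03:09-04:38, 07:10-07:44, 11:09-18:44, 21:03-21:24.
B, merged: 03:40-06:43, 06:44-07:50, 12:59-13:14, 14:47-21:54.
03:09-04:38 with B removed leaves 03:09-03:40.
07:10-07:44 lies entirely inside B → drops out.
11:09-18:44 with B removed leaves 11:09-12:59, 13:14-14:47.
21:03-21:24 lies entirely inside B → drops out.

03:09-03:40, 11:09-12:59, 13:14-14:47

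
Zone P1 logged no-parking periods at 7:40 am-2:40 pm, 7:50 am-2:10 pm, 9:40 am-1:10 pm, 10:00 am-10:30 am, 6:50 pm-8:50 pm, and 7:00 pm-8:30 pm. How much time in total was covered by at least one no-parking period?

9 h

Merged: 7:40 am–2:40 pm, 6:50 pm–8:50 pm.
Lengths: 7 h + 2 h = 9 h.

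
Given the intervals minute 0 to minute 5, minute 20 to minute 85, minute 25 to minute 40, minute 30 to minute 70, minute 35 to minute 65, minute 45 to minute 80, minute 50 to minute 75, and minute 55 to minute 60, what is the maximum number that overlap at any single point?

6

Sweep endpoints in order; track running count of active intervals.
Peak of 6 reached at minute 55.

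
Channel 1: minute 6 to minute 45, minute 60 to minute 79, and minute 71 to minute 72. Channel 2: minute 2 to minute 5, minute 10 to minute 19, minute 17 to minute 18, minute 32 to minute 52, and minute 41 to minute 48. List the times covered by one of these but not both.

minute 2 to minute 5, minute 6 to minute 10, minute 19 to minute 32, minute 45 to minute 52, minute 60 to minute 79

Merge the first list: minute 6 to minute 45, minute 60 to minute 79.
Merge the second list: minute 2 to minute 5, minute 10 to minute 19, minute 32 to minute 52.
A \ B = minute 6 to minute 10, minute 19 to minute 32, minute 60 to minute 79.
B \ A = minute 2 to minute 5, minute 45 to minute 52.
Union of the two gives the symmetric difference.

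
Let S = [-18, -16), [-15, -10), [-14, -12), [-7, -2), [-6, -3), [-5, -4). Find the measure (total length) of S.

12

Merged: [-18, -16), [-15, -10), [-7, -2).
Lengths: 2 + 5 + 5 = 12.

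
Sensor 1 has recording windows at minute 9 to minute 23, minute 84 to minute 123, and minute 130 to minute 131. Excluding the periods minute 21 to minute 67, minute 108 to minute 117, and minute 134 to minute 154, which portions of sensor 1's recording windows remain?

minute 9 to minute 23 minus B → minute 9 to minute 21.
minute 84 to minute 123 minus B → minute 84 to minute 108, minute 117 to minute 123.
minute 130 to minute 131: no B overlap → unchanged.

minute 9 to minute 21, minute 84 to minute 108, minute 117 to minute 123, minute 130 to minute 131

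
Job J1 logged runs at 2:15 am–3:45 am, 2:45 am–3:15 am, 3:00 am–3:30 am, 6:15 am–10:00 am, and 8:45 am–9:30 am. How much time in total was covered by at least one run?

5 h 15 min

Merged: 2:15 am–3:45 am, 6:15 am–10:00 am.
Lengths: 1 h 30 min + 3 h 45 min = 5 h 15 min.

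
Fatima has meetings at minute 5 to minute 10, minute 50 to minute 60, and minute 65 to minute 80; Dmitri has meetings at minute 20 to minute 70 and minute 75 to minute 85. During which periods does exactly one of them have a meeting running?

A but not B: minute 5 to minute 10, minute 70 to minute 75.
B but not A: minute 20 to minute 50, minute 60 to minute 65, minute 80 to minute 85.
Combining gives A △ B.

minute 5 to minute 10, minute 20 to minute 50, minute 60 to minute 65, minute 70 to minute 75, minute 80 to minute 85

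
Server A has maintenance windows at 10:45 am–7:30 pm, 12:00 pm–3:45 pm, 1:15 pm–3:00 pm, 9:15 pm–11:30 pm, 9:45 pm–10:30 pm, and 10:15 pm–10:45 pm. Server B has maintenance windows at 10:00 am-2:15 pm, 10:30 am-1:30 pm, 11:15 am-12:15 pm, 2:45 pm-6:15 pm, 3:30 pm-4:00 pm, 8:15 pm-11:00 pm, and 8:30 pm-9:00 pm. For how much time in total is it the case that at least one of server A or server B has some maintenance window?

12 h 45 min

Merge the first list: 10:45 am–7:30 pm, 9:15 pm–11:30 pm.
Merge the second list: 10:00 am–2:15 pm, 2:45 pm–6:15 pm, 8:15 pm–11:00 pm.
A ∪ B = 10:00 am–7:30 pm, 8:15 pm–11:30 pm.
Total: 9 h 30 min + 3 h 15 min = 12 h 45 min.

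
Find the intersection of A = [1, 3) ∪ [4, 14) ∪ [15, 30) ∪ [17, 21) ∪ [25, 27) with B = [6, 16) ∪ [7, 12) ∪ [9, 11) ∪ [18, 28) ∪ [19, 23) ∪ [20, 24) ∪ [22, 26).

[6, 14) ∪ [15, 16) ∪ [18, 28)

First set merges to [1, 3), [4, 14), [15, 30).
Second set merges to [6, 16), [18, 28).
[1, 3) falls entirely outside B.
[4, 14) overlaps B on [6, 14).
[15, 30) overlaps B on [15, 16), [18, 28).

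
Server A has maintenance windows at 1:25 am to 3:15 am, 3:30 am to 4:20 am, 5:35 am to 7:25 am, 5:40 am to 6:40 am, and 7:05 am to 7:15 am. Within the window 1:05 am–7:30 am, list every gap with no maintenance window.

1:05 am–1:25 am, 3:15 am–3:30 am, 4:20 am–5:35 am, 7:25 am–7:30 am

The merged coverage is 1:25 am–3:15 am, 3:30 am–4:20 am, 5:35 am–7:25 am.
Uncovered inside 1:05 am–7:30 am: 1:05 am–1:25 am, 3:15 am–3:30 am, 4:20 am–5:35 am, 7:25 am–7:30 am.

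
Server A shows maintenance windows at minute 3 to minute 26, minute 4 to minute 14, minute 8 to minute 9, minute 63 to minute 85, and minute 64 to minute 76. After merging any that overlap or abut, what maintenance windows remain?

minute 4 to minute 14 overlaps/touches minute 3 to minute 26 → extend to minute 3 to minute 26.
minute 8 to minute 9 overlaps/touches minute 3 to minute 26 → extend to minute 3 to minute 26.
minute 63 to minute 85 is disjoint → start new block.
minute 64 to minute 76 overlaps/touches minute 63 to minute 85 → extend to minute 63 to minute 85.

minute 3 to minute 26, minute 63 to minute 85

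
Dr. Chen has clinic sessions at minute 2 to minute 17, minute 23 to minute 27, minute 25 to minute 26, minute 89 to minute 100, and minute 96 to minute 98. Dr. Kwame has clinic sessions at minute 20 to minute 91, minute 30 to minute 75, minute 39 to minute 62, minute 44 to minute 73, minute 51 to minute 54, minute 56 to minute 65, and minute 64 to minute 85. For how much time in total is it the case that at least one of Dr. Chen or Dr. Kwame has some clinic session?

A, merged: minute 2 to minute 17, minute 23 to minute 27, minute 89 to minute 100.
B, merged: minute 20 to minute 91.
A ∪ B = minute 2 to minute 17, minute 20 to minute 100.
Total: 15 minutes + 80 minutes = 95 minutes.

95 minutes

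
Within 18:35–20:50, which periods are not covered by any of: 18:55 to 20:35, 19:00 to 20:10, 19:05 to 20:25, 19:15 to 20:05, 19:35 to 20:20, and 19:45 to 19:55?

After merging, the occupied span is 18:55–20:35.
Complement within 18:35–20:50: 18:35–18:55, 20:35–20:50.

18:35–18:55, 20:35–20:50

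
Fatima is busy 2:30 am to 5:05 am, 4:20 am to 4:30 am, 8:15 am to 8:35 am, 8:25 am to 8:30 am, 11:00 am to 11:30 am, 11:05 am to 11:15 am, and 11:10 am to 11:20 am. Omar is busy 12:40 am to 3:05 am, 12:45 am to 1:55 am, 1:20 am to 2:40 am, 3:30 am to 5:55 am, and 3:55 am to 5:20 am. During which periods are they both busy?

Merge the first list: 2:30 am-5:05 am, 8:15 am-8:35 am, 11:00 am-11:30 am.
Merge the second list: 12:40 am-3:05 am, 3:30 am-5:55 am.
2:30 am-5:05 am ∩ B → 2:30 am-3:05 am, 3:30 am-5:05 am.
8:15 am-8:35 am meets no B interval.
11:00 am-11:30 am meets no B interval.

2:30 am-3:05 am, 3:30 am-5:05 am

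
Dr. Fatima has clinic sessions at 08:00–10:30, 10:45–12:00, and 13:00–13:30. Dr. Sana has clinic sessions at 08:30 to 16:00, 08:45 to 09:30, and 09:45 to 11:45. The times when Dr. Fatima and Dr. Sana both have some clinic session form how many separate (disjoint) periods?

B, merged: 08:30–16:00.
A ∩ B = 08:30–10:30, 10:45–12:00, 13:00–13:30.
That is 3 disjoint pieces.

3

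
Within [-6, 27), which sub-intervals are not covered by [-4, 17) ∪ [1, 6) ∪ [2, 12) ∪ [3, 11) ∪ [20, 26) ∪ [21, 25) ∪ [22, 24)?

Covered (merged): [-4, 17), [20, 26).
Gaps within [-6, 27): [-6, -4), [17, 20), [26, 27).

[-6, -4) ∪ [17, 20) ∪ [26, 27)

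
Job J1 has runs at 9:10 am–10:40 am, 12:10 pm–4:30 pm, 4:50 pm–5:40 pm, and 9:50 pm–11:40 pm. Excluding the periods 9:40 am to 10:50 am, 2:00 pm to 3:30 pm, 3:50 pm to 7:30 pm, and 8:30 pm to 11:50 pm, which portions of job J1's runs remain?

9:10 am–9:40 am, 12:10 pm–2:00 pm, 3:30 pm–3:50 pm

9:10 am–10:40 am \ B = 9:10 am–9:40 am.
12:10 pm–4:30 pm \ B = 12:10 pm–2:00 pm, 3:30 pm–3:50 pm.
4:50 pm–5:40 pm: entirely removed.
9:50 pm–11:40 pm: entirely removed.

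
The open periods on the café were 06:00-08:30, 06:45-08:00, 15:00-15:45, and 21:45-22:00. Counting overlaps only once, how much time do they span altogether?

Merged: 06:00–08:30, 15:00–15:45, 21:45–22:00.
Lengths: 2 h 30 min + 45 min + 15 min = 3 h 30 min.

3 h 30 min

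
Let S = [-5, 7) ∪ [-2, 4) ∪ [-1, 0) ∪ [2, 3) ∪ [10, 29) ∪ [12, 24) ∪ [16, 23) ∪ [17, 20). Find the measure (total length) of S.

Merged: [-5, 7), [10, 29).
Lengths: 12 + 19 = 31.

31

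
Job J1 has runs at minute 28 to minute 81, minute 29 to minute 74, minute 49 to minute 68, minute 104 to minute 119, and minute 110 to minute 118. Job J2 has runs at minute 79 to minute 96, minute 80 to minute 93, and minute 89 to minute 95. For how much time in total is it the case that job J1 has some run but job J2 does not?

First set merges to minute 28 to minute 81, minute 104 to minute 119.
Second set merges to minute 79 to minute 96.
A \ B = minute 28 to minute 79, minute 104 to minute 119.
Total: 51 minutes + 15 minutes = 66 minutes.

66 minutes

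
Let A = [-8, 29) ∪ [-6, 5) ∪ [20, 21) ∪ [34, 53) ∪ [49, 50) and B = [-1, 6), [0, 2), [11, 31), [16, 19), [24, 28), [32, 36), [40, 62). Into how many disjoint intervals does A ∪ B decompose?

A, merged: [-8, 29), [34, 53).
B, merged: [-1, 6), [11, 31), [32, 36), [40, 62).
A ∪ B = [-8, 31), [32, 62).
That is 2 disjoint pieces.

2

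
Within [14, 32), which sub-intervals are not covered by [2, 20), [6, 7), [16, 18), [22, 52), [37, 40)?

Covered (merged): [2, 20), [22, 52).
Gaps within [14, 32): [20, 22).

[20, 22)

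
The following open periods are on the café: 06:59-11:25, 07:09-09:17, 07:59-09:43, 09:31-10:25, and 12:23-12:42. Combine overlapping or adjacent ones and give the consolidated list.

07:09-09:17 overlaps/touches 06:59-11:25 → extend to 06:59-11:25.
07:59-09:43 overlaps/touches 06:59-11:25 → extend to 06:59-11:25.
09:31-10:25 overlaps/touches 06:59-11:25 → extend to 06:59-11:25.
12:23-12:42 is disjoint → start new block.

06:59-11:25, 12:23-12:42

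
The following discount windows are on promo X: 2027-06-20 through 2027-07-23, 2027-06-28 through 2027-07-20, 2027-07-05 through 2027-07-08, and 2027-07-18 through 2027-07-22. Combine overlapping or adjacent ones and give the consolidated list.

2027-06-28 through 2027-07-20 overlaps/touches 2027-06-20 through 2027-07-23 → extend to 2027-06-20 through 2027-07-23.
2027-07-05 through 2027-07-08 overlaps/touches 2027-06-20 through 2027-07-23 → extend to 2027-06-20 through 2027-07-23.
2027-07-18 through 2027-07-22 overlaps/touches 2027-06-20 through 2027-07-23 → extend to 2027-06-20 through 2027-07-23.

2027-06-20 through 2027-07-23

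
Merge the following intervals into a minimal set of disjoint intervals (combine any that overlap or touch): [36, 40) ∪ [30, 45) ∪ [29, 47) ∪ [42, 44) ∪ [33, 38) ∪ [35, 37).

Sort by start: [29, 47), [30, 45), [33, 38), [35, 37), [36, 40), [42, 44).
[30, 45) overlaps/touches [29, 47) → extend to [29, 47).
[33, 38) overlaps/touches [29, 47) → extend to [29, 47).
[35, 37) overlaps/touches [29, 47) → extend to [29, 47).
[36, 40) overlaps/touches [29, 47) → extend to [29, 47).
[42, 44) overlaps/touches [29, 47) → extend to [29, 47).

[29, 47)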